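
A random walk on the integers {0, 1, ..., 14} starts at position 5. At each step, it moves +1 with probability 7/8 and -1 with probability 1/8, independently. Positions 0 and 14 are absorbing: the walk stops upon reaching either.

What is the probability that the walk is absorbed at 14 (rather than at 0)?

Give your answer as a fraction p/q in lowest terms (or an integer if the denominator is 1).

Answer: 113030453207/113037178808

Derivation:
Biased walk: p = 7/8, q = 1/8, r = q/p = 1/7
Gambler's ruin: P(hit 14 before 0 | start at 5) = (1 - r^a)/(1 - r^N)
r^5 = 1/16807; r^14 = 1/678223072849
P = (1 - 1/16807) / (1 - 1/678223072849) = 16806/16807 / 678223072848/678223072849 = 113030453207/113037178808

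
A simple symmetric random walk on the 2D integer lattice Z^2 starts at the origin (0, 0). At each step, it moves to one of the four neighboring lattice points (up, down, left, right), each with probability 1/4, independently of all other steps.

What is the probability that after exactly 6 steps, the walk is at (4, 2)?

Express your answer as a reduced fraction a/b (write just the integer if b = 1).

Let h be the number of horizontal steps (so 6-h are vertical). To end at (4,2) need (h+4)/2 right-steps and ((6-h)+2)/2 up-steps.
Sum over h with 4 ≤ h ≤ 4, h ≡ 0 (mod 2), 6-h ≡ 0 (mod 2):
h=4: C(6,4)·C(4,4)·C(2,2) = 15·1·1 = 15
Total favorable: 15
Total paths: 4^6 = 4096
P = 15/4096 = 15/4096

Answer: 15/4096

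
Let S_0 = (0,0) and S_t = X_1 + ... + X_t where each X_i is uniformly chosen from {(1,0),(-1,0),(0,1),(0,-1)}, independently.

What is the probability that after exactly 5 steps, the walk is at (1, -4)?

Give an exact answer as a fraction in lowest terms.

Answer: 5/1024

Derivation:
Let h be the number of horizontal steps (so 5-h are vertical). To end at (1,-4) need (h+1)/2 right-steps and ((5-h)-4)/2 up-steps.
Sum over h with 1 ≤ h ≤ 1, h ≡ 1 (mod 2), 5-h ≡ 0 (mod 2):
h=1: C(5,1)·C(1,1)·C(4,0) = 5·1·1 = 5
Total favorable: 5
Total paths: 4^5 = 1024
P = 5/1024 = 5/1024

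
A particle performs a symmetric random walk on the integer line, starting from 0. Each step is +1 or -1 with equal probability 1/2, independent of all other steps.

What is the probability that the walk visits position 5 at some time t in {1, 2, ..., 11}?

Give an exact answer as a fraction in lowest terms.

Answer: 299/2048

Derivation:
Count via complement. Let g(t,s) = #length-t paths at position s with S_1..S_t all ≠ 5.
g(t,s) = g(t-1,s-1) + g(t-1,s+1) for s ≠ 5; g(t,5) = 0.
t=0: g(0,0)=1
t=1: g(1,-1)=1 g(1,1)=1
t=2: g(2,-2)=1 g(2,0)=2 g(2,2)=1
t=3: g(3,-3)=1 g(3,-1)=3 g(3,1)=3 g(3,3)=1
t=4: g(4,-4)=1 g(4,-2)=4 g(4,0)=6 g(4,2)=4 g(4,4)=1
t=5: g(5,-5)=1 g(5,-3)=5 g(5,-1)=10 g(5,1)=10 g(5,3)=5
t=6: g(6,-6)=1 g(6,-4)=6 g(6,-2)=15 g(6,0)=20 g(6,2)=15 g(6,4)=5
t=7: g(7,-7)=1 g(7,-5)=7 g(7,-3)=21 g(7,-1)=35 g(7,1)=35 g(7,3)=20
t=8: g(8,-8)=1 g(8,-6)=8 g(8,-4)=28 g(8,-2)=56 g(8,0)=70 g(8,2)=55 g(8,4)=20
t=9: g(9,-9)=1 g(9,-7)=9 g(9,-5)=36 g(9,-3)=84 g(9,-1)=126 g(9,1)=125 g(9,3)=75
t=10: g(10,-10)=1 g(10,-8)=10 g(10,-6)=45 g(10,-4)=120 g(10,-2)=210 g(10,0)=251 g(10,2)=200 g(10,4)=75
t=11: g(11,-11)=1 g(11,-9)=11 g(11,-7)=55 g(11,-5)=165 g(11,-3)=330 g(11,-1)=461 g(11,1)=451 g(11,3)=275
Paths never hitting 5: Σ_s g(11,s) = 1749
Paths hitting 5: 2^11 - 1749 = 299
P = 299/2048 = 299/2048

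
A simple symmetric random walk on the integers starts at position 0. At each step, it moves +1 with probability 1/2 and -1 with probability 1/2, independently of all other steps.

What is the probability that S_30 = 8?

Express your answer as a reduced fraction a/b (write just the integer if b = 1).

Answer: 13656825/268435456

Derivation:
To reach position 8 after 30 steps: need 19 steps of +1 and 11 of -1.
Favorable paths: C(30,19) = 54627300
Total paths: 2^30 = 1073741824
P = 54627300/1073741824 = 13656825/268435456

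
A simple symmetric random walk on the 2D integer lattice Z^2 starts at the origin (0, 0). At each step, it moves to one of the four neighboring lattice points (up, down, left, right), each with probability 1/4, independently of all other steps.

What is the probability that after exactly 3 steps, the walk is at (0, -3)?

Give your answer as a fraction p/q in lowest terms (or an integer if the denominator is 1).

Let h be the number of horizontal steps (so 3-h are vertical). To end at (0,-3) need (h+0)/2 right-steps and ((3-h)-3)/2 up-steps.
Sum over h with 0 ≤ h ≤ 0, h ≡ 0 (mod 2), 3-h ≡ 1 (mod 2):
h=0: C(3,0)·C(0,0)·C(3,0) = 1·1·1 = 1
Total favorable: 1
Total paths: 4^3 = 64
P = 1/64 = 1/64

Answer: 1/64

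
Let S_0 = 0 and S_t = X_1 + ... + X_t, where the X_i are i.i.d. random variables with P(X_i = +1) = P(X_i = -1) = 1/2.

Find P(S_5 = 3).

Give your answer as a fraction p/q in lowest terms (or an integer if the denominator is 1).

Answer: 5/32

Derivation:
To reach position 3 after 5 steps: need 4 steps of +1 and 1 of -1.
Favorable paths: C(5,4) = 5
Total paths: 2^5 = 32
P = 5/32 = 5/32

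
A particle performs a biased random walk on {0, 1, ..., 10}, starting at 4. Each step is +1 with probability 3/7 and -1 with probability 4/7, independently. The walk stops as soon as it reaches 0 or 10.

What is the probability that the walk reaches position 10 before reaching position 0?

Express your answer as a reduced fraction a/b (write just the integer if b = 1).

Answer: 18225/141361

Derivation:
Biased walk: p = 3/7, q = 4/7, r = q/p = 4/3
Gambler's ruin: P(hit 10 before 0 | start at 4) = (1 - r^a)/(1 - r^N)
r^4 = 256/81; r^10 = 1048576/59049
P = (1 - 256/81) / (1 - 1048576/59049) = -175/81 / -989527/59049 = 18225/141361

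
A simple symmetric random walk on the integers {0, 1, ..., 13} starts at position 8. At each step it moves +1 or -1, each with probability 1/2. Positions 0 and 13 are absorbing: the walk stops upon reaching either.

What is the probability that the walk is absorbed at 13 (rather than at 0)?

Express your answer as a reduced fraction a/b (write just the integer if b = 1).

Symmetric walk (p = 1/2): the harmonic-function argument gives P(hit 13 before 0 | start at 8) = a/N.
P = 8/13 = 8/13

Answer: 8/13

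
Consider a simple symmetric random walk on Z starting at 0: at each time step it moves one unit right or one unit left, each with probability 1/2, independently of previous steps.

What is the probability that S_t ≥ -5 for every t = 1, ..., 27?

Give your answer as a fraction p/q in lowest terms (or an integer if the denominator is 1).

Answer: 50480055/67108864

Derivation:
Let f(t,s) = #length-t paths at position s with S_1..S_t all ≥ -5.
f(t,s) = f(t-1,s-1) + f(t-1,s+1) for s ≥ -5; f(t,s) = 0 for s < -5.
t=0: f(0,0)=1
t=1: f(1,-1)=1 f(1,1)=1
t=2: f(2,-2)=1 f(2,0)=2 f(2,2)=1
t=3: f(3,-3)=1 f(3,-1)=3 f(3,1)=3 f(3,3)=1
t=4: f(4,-4)=1 f(4,-2)=4 f(4,0)=6 f(4,2)=4 f(4,4)=1
t=5: f(5,-5)=1 f(5,-3)=5 f(5,-1)=10 f(5,1)=10 f(5,3)=5 f(5,5)=1
t=6: f(6,-4)=6 f(6,-2)=15 f(6,0)=20 f(6,2)=15 f(6,4)=6 f(6,6)=1
t=7: f(7,-5)=6 f(7,-3)=21 f(7,-1)=35 f(7,1)=35 f(7,3)=21 f(7,5)=7 f(7,7)=1
t=8: f(8,-4)=27 f(8,-2)=56 f(8,0)=70 f(8,2)=56 f(8,4)=28 f(8,6)=8 f(8,8)=1
t=9: f(9,-5)=27 f(9,-3)=83 f(9,-1)=126 f(9,1)=126 f(9,3)=84 f(9,5)=36 f(9,7)=9 f(9,9)=1
t=10: f(10,-4)=110 f(10,-2)=209 f(10,0)=252 f(10,2)=210 f(10,4)=120 f(10,6)=45 f(10,8)=10 f(10,10)=1
t=11: f(11,-5)=110 f(11,-3)=319 f(11,-1)=461 f(11,1)=462 f(11,3)=330 f(11,5)=165 f(11,7)=55 f(11,9)=11 f(11,11)=1
t=12: f(12,-4)=429 f(12,-2)=780 f(12,0)=923 f(12,2)=792 f(12,4)=495 f(12,6)=220 f(12,8)=66 f(12,10)=12 f(12,12)=1
t=13: f(13,-5)=429 f(13,-3)=1209 f(13,-1)=1703 f(13,1)=1715 f(13,3)=1287 f(13,5)=715 f(13,7)=286 f(13,9)=78 f(13,11)=13 f(13,13)=1
t=14: f(14,-4)=1638 f(14,-2)=2912 f(14,0)=3418 f(14,2)=3002 f(14,4)=2002 f(14,6)=1001 f(14,8)=364 f(14,10)=91 f(14,12)=14 f(14,14)=1
t=15: f(15,-5)=1638 f(15,-3)=4550 f(15,-1)=6330 f(15,1)=6420 f(15,3)=5004 f(15,5)=3003 f(15,7)=1365 f(15,9)=455 f(15,11)=105 f(15,13)=15 f(15,15)=1
t=16: f(16,-4)=6188 f(16,-2)=10880 f(16,0)=12750 f(16,2)=11424 f(16,4)=8007 f(16,6)=4368 f(16,8)=1820 f(16,10)=560 f(16,12)=120 f(16,14)=16 f(16,16)=1
t=17: f(17,-5)=6188 f(17,-3)=17068 f(17,-1)=23630 f(17,1)=24174 f(17,3)=19431 f(17,5)=12375 f(17,7)=6188 f(17,9)=2380 f(17,11)=680 f(17,13)=136 f(17,15)=17 f(17,17)=1
t=18: f(18,-4)=23256 f(18,-2)=40698 f(18,0)=47804 f(18,2)=43605 f(18,4)=31806 f(18,6)=18563 f(18,8)=8568 f(18,10)=3060 f(18,12)=816 f(18,14)=153 f(18,16)=18 f(18,18)=1
t=19: f(19,-5)=23256 f(19,-3)=63954 f(19,-1)=88502 f(19,1)=91409 f(19,3)=75411 f(19,5)=50369 f(19,7)=27131 f(19,9)=11628 f(19,11)=3876 f(19,13)=969 f(19,15)=171 f(19,17)=19 f(19,19)=1
t=20: f(20,-4)=87210 f(20,-2)=152456 f(20,0)=179911 f(20,2)=166820 f(20,4)=125780 f(20,6)=77500 f(20,8)=38759 f(20,10)=15504 f(20,12)=4845 f(20,14)=1140 f(20,16)=190 f(20,18)=20 f(20,20)=1
t=21: f(21,-5)=87210 f(21,-3)=239666 f(21,-1)=332367 f(21,1)=346731 f(21,3)=292600 f(21,5)=203280 f(21,7)=116259 f(21,9)=54263 f(21,11)=20349 f(21,13)=5985 f(21,15)=1330 f(21,17)=210 f(21,19)=21 f(21,21)=1
t=22: f(22,-4)=326876 f(22,-2)=572033 f(22,0)=679098 f(22,2)=639331 f(22,4)=495880 f(22,6)=319539 f(22,8)=170522 f(22,10)=74612 f(22,12)=26334 f(22,14)=7315 f(22,16)=1540 f(22,18)=231 f(22,20)=22 f(22,22)=1
t=23: f(23,-5)=326876 f(23,-3)=898909 f(23,-1)=1251131 f(23,1)=1318429 f(23,3)=1135211 f(23,5)=815419 f(23,7)=490061 f(23,9)=245134 f(23,11)=100946 f(23,13)=33649 f(23,15)=8855 f(23,17)=1771 f(23,19)=253 f(23,21)=23 f(23,23)=1
t=24: f(24,-4)=1225785 f(24,-2)=2150040 f(24,0)=2569560 f(24,2)=2453640 f(24,4)=1950630 f(24,6)=1305480 f(24,8)=735195 f(24,10)=346080 f(24,12)=134595 f(24,14)=42504 f(24,16)=10626 f(24,18)=2024 f(24,20)=276 f(24,22)=24 f(24,24)=1
t=25: f(25,-5)=1225785 f(25,-3)=3375825 f(25,-1)=4719600 f(25,1)=5023200 f(25,3)=4404270 f(25,5)=3256110 f(25,7)=2040675 f(25,9)=1081275 f(25,11)=480675 f(25,13)=177099 f(25,15)=53130 f(25,17)=12650 f(25,19)=2300 f(25,21)=300 f(25,23)=25 f(25,25)=1
t=26: f(26,-4)=4601610 f(26,-2)=8095425 f(26,0)=9742800 f(26,2)=9427470 f(26,4)=7660380 f(26,6)=5296785 f(26,8)=3121950 f(26,10)=1561950 f(26,12)=657774 f(26,14)=230229 f(26,16)=65780 f(26,18)=14950 f(26,20)=2600 f(26,22)=325 f(26,24)=26 f(26,26)=1
t=27: f(27,-5)=4601610 f(27,-3)=12697035 f(27,-1)=17838225 f(27,1)=19170270 f(27,3)=17087850 f(27,5)=12957165 f(27,7)=8418735 f(27,9)=4683900 f(27,11)=2219724 f(27,13)=888003 f(27,15)=296009 f(27,17)=80730 f(27,19)=17550 f(27,21)=2925 f(27,23)=351 f(27,25)=27 f(27,27)=1
Σ_s f(27,s) = 100960110
P = 100960110/134217728 = 50480055/67108864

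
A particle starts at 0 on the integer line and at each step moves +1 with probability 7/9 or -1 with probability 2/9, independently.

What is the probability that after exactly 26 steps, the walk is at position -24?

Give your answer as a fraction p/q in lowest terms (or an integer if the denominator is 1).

Answer: 6106906624/6461081889226673298932241

Derivation:
To reach position -24 after 26 steps: need 1 step of +1 and 25 steps of -1.
Number of such sequences: C(26,1) = 26
Each has probability (7/9)^1 · (2/9)^25 = 234881024/6461081889226673298932241
P = 26 · 234881024/6461081889226673298932241 = 6106906624/6461081889226673298932241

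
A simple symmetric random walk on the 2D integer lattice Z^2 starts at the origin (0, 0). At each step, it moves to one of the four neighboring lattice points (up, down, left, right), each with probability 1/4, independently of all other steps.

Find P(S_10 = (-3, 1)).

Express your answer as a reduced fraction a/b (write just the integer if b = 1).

Let h be the number of horizontal steps (so 10-h are vertical). To end at (-3,1) need (h-3)/2 right-steps and ((10-h)+1)/2 up-steps.
Sum over h with 3 ≤ h ≤ 9, h ≡ 1 (mod 2), 10-h ≡ 1 (mod 2):
h=3: C(10,3)·C(3,0)·C(7,4) = 120·1·35 = 4200
h=5: C(10,5)·C(5,1)·C(5,3) = 252·5·10 = 12600
h=7: C(10,7)·C(7,2)·C(3,2) = 120·21·3 = 7560
h=9: C(10,9)·C(9,3)·C(1,1) = 10·84·1 = 840
Total favorable: 25200
Total paths: 4^10 = 1048576
P = 25200/1048576 = 1575/65536

Answer: 1575/65536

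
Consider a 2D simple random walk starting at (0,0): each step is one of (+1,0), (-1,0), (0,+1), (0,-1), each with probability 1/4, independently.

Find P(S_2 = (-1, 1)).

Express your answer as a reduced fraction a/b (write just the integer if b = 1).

Answer: 1/8

Derivation:
Let h be the number of horizontal steps (so 2-h are vertical). To end at (-1,1) need (h-1)/2 right-steps and ((2-h)+1)/2 up-steps.
Sum over h with 1 ≤ h ≤ 1, h ≡ 1 (mod 2), 2-h ≡ 1 (mod 2):
h=1: C(2,1)·C(1,0)·C(1,1) = 2·1·1 = 2
Total favorable: 2
Total paths: 4^2 = 16
P = 2/16 = 1/8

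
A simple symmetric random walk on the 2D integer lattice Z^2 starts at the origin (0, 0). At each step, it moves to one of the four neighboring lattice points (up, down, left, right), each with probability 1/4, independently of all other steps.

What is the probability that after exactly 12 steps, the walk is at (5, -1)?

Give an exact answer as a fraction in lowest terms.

Answer: 27225/4194304

Derivation:
Let h be the number of horizontal steps (so 12-h are vertical). To end at (5,-1) need (h+5)/2 right-steps and ((12-h)-1)/2 up-steps.
Sum over h with 5 ≤ h ≤ 11, h ≡ 1 (mod 2), 12-h ≡ 1 (mod 2):
h=5: C(12,5)·C(5,5)·C(7,3) = 792·1·35 = 27720
h=7: C(12,7)·C(7,6)·C(5,2) = 792·7·10 = 55440
h=9: C(12,9)·C(9,7)·C(3,1) = 220·36·3 = 23760
h=11: C(12,11)·C(11,8)·C(1,0) = 12·165·1 = 1980
Total favorable: 108900
Total paths: 4^12 = 16777216
P = 108900/16777216 = 27225/4194304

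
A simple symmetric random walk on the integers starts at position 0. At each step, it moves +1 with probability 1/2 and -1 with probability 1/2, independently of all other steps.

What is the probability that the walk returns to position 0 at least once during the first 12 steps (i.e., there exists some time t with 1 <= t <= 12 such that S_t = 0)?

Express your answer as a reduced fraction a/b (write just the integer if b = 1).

Answer: 793/1024

Derivation:
Count via complement. Let g(t,s) = #length-t paths at position s with S_1..S_t all ≠ 0.
g(t,s) = g(t-1,s-1) + g(t-1,s+1) for s ≠ 0; g(t,0) = 0.
t=0: g(0,0)=1
t=1: g(1,-1)=1 g(1,1)=1
t=2: g(2,-2)=1 g(2,2)=1
t=3: g(3,-3)=1 g(3,-1)=1 g(3,1)=1 g(3,3)=1
t=4: g(4,-4)=1 g(4,-2)=2 g(4,2)=2 g(4,4)=1
t=5: g(5,-5)=1 g(5,-3)=3 g(5,-1)=2 g(5,1)=2 g(5,3)=3 g(5,5)=1
t=6: g(6,-6)=1 g(6,-4)=4 g(6,-2)=5 g(6,2)=5 g(6,4)=4 g(6,6)=1
t=7: g(7,-7)=1 g(7,-5)=5 g(7,-3)=9 g(7,-1)=5 g(7,1)=5 g(7,3)=9 g(7,5)=5 g(7,7)=1
t=8: g(8,-8)=1 g(8,-6)=6 g(8,-4)=14 g(8,-2)=14 g(8,2)=14 g(8,4)=14 g(8,6)=6 g(8,8)=1
t=9: g(9,-9)=1 g(9,-7)=7 g(9,-5)=20 g(9,-3)=28 g(9,-1)=14 g(9,1)=14 g(9,3)=28 g(9,5)=20 g(9,7)=7 g(9,9)=1
t=10: g(10,-10)=1 g(10,-8)=8 g(10,-6)=27 g(10,-4)=48 g(10,-2)=42 g(10,2)=42 g(10,4)=48 g(10,6)=27 g(10,8)=8 g(10,10)=1
t=11: g(11,-11)=1 g(11,-9)=9 g(11,-7)=35 g(11,-5)=75 g(11,-3)=90 g(11,-1)=42 g(11,1)=42 g(11,3)=90 g(11,5)=75 g(11,7)=35 g(11,9)=9 g(11,11)=1
t=12: g(12,-12)=1 g(12,-10)=10 g(12,-8)=44 g(12,-6)=110 g(12,-4)=165 g(12,-2)=132 g(12,2)=132 g(12,4)=165 g(12,6)=110 g(12,8)=44 g(12,10)=10 g(12,12)=1
Paths never hitting 0: Σ_s g(12,s) = 924
Paths hitting 0: 2^12 - 924 = 3172
P = 3172/4096 = 793/1024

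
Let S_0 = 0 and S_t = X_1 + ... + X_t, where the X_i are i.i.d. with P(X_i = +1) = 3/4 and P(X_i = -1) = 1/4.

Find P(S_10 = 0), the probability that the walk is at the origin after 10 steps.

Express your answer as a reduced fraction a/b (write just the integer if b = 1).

Answer: 15309/262144

Derivation:
To be at 0 after 10 steps: need exactly 5 steps of +1 and 5 of -1.
Number of such sequences: C(10,5) = 252
Each has probability (3/4)^5 · (1/4)^5 = 243/1048576
P = 252 · 243/1048576 = 15309/262144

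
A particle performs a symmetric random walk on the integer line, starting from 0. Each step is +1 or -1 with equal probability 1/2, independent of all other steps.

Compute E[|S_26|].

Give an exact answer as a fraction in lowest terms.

S_26 takes values m ≡ 0 (mod 2) with |m| ≤ 26; P(S_26=m) = C(26,(26+m)/2)/2^26.
Total paths: 2^26 = 67108864
Distribution: P(S=-26)=1/67108864, P(S=-24)=26/67108864, P(S=-22)=325/67108864, P(S=-20)=2600/67108864, P(S=-18)=14950/67108864, P(S=-16)=65780/67108864, P(S=-14)=230230/67108864, P(S=-12)=657800/67108864, P(S=-10)=1562275/67108864, P(S=-8)=3124550/67108864, P(S=-6)=5311735/67108864, P(S=-4)=7726160/67108864, P(S=-2)=9657700/67108864, P(S=0)=10400600/67108864, P(S=2)=9657700/67108864, P(S=4)=7726160/67108864, P(S=6)=5311735/67108864, P(S=8)=3124550/67108864, P(S=10)=1562275/67108864, P(S=12)=657800/67108864, P(S=14)=230230/67108864, P(S=16)=65780/67108864, P(S=18)=14950/67108864, P(S=20)=2600/67108864, P(S=22)=325/67108864, P(S=24)=26/67108864, P(S=26)=1/67108864
E[|S_26|] = Σ_m |m|·P(S_26=m) = 270415600/67108864 = 16900975/4194304

Answer: 16900975/4194304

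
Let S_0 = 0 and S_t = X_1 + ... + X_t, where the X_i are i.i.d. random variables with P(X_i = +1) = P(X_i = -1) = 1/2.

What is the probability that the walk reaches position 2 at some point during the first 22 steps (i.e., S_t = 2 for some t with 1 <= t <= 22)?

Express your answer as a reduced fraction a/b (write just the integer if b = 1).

Answer: 1421113/2097152

Derivation:
Count via complement. Let g(t,s) = #length-t paths at position s with S_1..S_t all ≠ 2.
g(t,s) = g(t-1,s-1) + g(t-1,s+1) for s ≠ 2; g(t,2) = 0.
t=0: g(0,0)=1
t=1: g(1,-1)=1 g(1,1)=1
t=2: g(2,-2)=1 g(2,0)=2
t=3: g(3,-3)=1 g(3,-1)=3 g(3,1)=2
t=4: g(4,-4)=1 g(4,-2)=4 g(4,0)=5
t=5: g(5,-5)=1 g(5,-3)=5 g(5,-1)=9 g(5,1)=5
t=6: g(6,-6)=1 g(6,-4)=6 g(6,-2)=14 g(6,0)=14
t=7: g(7,-7)=1 g(7,-5)=7 g(7,-3)=20 g(7,-1)=28 g(7,1)=14
t=8: g(8,-8)=1 g(8,-6)=8 g(8,-4)=27 g(8,-2)=48 g(8,0)=42
t=9: g(9,-9)=1 g(9,-7)=9 g(9,-5)=35 g(9,-3)=75 g(9,-1)=90 g(9,1)=42
t=10: g(10,-10)=1 g(10,-8)=10 g(10,-6)=44 g(10,-4)=110 g(10,-2)=165 g(10,0)=132
t=11: g(11,-11)=1 g(11,-9)=11 g(11,-7)=54 g(11,-5)=154 g(11,-3)=275 g(11,-1)=297 g(11,1)=132
t=12: g(12,-12)=1 g(12,-10)=12 g(12,-8)=65 g(12,-6)=208 g(12,-4)=429 g(12,-2)=572 g(12,0)=429
t=13: g(13,-13)=1 g(13,-11)=13 g(13,-9)=77 g(13,-7)=273 g(13,-5)=637 g(13,-3)=1001 g(13,-1)=1001 g(13,1)=429
t=14: g(14,-14)=1 g(14,-12)=14 g(14,-10)=90 g(14,-8)=350 g(14,-6)=910 g(14,-4)=1638 g(14,-2)=2002 g(14,0)=1430
t=15: g(15,-15)=1 g(15,-13)=15 g(15,-11)=104 g(15,-9)=440 g(15,-7)=1260 g(15,-5)=2548 g(15,-3)=3640 g(15,-1)=3432 g(15,1)=1430
t=16: g(16,-16)=1 g(16,-14)=16 g(16,-12)=119 g(16,-10)=544 g(16,-8)=1700 g(16,-6)=3808 g(16,-4)=6188 g(16,-2)=7072 g(16,0)=4862
t=17: g(17,-17)=1 g(17,-15)=17 g(17,-13)=135 g(17,-11)=663 g(17,-9)=2244 g(17,-7)=5508 g(17,-5)=9996 g(17,-3)=13260 g(17,-1)=11934 g(17,1)=4862
t=18: g(18,-18)=1 g(18,-16)=18 g(18,-14)=152 g(18,-12)=798 g(18,-10)=2907 g(18,-8)=7752 g(18,-6)=15504 g(18,-4)=23256 g(18,-2)=25194 g(18,0)=16796
t=19: g(19,-19)=1 g(19,-17)=19 g(19,-15)=170 g(19,-13)=950 g(19,-11)=3705 g(19,-9)=10659 g(19,-7)=23256 g(19,-5)=38760 g(19,-3)=48450 g(19,-1)=41990 g(19,1)=16796
t=20: g(20,-20)=1 g(20,-18)=20 g(20,-16)=189 g(20,-14)=1120 g(20,-12)=4655 g(20,-10)=14364 g(20,-8)=33915 g(20,-6)=62016 g(20,-4)=87210 g(20,-2)=90440 g(20,0)=58786
t=21: g(21,-21)=1 g(21,-19)=21 g(21,-17)=209 g(21,-15)=1309 g(21,-13)=5775 g(21,-11)=19019 g(21,-9)=48279 g(21,-7)=95931 g(21,-5)=149226 g(21,-3)=177650 g(21,-1)=149226 g(21,1)=58786
t=22: g(22,-22)=1 g(22,-20)=22 g(22,-18)=230 g(22,-16)=1518 g(22,-14)=7084 g(22,-12)=24794 g(22,-10)=67298 g(22,-8)=144210 g(22,-6)=245157 g(22,-4)=326876 g(22,-2)=326876 g(22,0)=208012
Paths never hitting 2: Σ_s g(22,s) = 1352078
Paths hitting 2: 2^22 - 1352078 = 2842226
P = 2842226/4194304 = 1421113/2097152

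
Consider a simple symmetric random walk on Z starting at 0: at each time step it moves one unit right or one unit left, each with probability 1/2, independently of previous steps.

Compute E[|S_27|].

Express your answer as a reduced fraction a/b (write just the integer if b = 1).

Answer: 35102025/8388608

Derivation:
S_27 takes values m ≡ 1 (mod 2) with |m| ≤ 27; P(S_27=m) = C(27,(27+m)/2)/2^27.
Total paths: 2^27 = 134217728
Distribution: P(S=-27)=1/134217728, P(S=-25)=27/134217728, P(S=-23)=351/134217728, P(S=-21)=2925/134217728, P(S=-19)=17550/134217728, P(S=-17)=80730/134217728, P(S=-15)=296010/134217728, P(S=-13)=888030/134217728, P(S=-11)=2220075/134217728, P(S=-9)=4686825/134217728, P(S=-7)=8436285/134217728, P(S=-5)=13037895/134217728, P(S=-3)=17383860/134217728, P(S=-1)=20058300/134217728, P(S=1)=20058300/134217728, P(S=3)=17383860/134217728, P(S=5)=13037895/134217728, P(S=7)=8436285/134217728, P(S=9)=4686825/134217728, P(S=11)=2220075/134217728, P(S=13)=888030/134217728, P(S=15)=296010/134217728, P(S=17)=80730/134217728, P(S=19)=17550/134217728, P(S=21)=2925/134217728, P(S=23)=351/134217728, P(S=25)=27/134217728, P(S=27)=1/134217728
E[|S_27|] = Σ_m |m|·P(S_27=m) = 561632400/134217728 = 35102025/8388608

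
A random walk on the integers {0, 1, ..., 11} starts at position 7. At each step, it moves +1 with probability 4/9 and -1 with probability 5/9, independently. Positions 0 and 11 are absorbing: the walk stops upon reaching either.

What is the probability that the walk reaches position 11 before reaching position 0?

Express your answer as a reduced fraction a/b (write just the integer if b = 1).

Biased walk: p = 4/9, q = 5/9, r = q/p = 5/4
Gambler's ruin: P(hit 11 before 0 | start at 7) = (1 - r^a)/(1 - r^N)
r^7 = 78125/16384; r^11 = 48828125/4194304
P = (1 - 78125/16384) / (1 - 48828125/4194304) = -61741/16384 / -44633821/4194304 = 15805696/44633821

Answer: 15805696/44633821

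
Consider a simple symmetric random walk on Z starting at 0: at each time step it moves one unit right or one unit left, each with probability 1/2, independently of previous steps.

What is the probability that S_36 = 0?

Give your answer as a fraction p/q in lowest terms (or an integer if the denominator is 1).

Answer: 2268783825/17179869184

Derivation:
To return to 0 after 36 steps: need exactly 18 steps of +1 and 18 of -1.
Favorable paths: C(36,18) = 9075135300
Total paths: 2^36 = 68719476736
P = 9075135300/68719476736 = 2268783825/17179869184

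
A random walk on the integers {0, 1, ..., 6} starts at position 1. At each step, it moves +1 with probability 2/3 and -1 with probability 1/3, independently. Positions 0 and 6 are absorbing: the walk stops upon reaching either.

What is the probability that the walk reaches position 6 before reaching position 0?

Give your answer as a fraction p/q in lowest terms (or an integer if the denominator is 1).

Answer: 32/63

Derivation:
Biased walk: p = 2/3, q = 1/3, r = q/p = 1/2
Gambler's ruin: P(hit 6 before 0 | start at 1) = (1 - r^a)/(1 - r^N)
r^1 = 1/2; r^6 = 1/64
P = (1 - 1/2) / (1 - 1/64) = 1/2 / 63/64 = 32/63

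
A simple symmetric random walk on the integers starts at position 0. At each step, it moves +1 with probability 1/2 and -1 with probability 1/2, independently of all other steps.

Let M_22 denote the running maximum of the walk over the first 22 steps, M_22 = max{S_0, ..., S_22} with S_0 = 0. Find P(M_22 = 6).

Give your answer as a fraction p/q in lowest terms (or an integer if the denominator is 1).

Let M_22 = max(S_0,...,S_22). Use the reflection principle: for j ≥ 1, #{paths with M_22 ≥ j} = #{S_22 ≥ j} + #{S_22 ≥ j+1}.
By reflection, #{M_22 ≥ 6} = #{S_22 ≥ 6} + #{S_22 ≥ 7} = 600370 + 280600 = 880970.
#{M_22 ≥ 7} = #{S_22 ≥ 7} + #{S_22 ≥ 8} = 280600 + 280600 = 561200.
#{M_22 = 6} = 880970 - 561200 = 319770.
P(M_22 = 6) = 319770/4194304 = 159885/2097152

Answer: 159885/2097152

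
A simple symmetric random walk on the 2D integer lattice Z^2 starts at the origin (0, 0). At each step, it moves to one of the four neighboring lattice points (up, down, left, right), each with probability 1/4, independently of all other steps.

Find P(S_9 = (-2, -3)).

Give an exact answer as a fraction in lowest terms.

Answer: 567/32768

Derivation:
Let h be the number of horizontal steps (so 9-h are vertical). To end at (-2,-3) need (h-2)/2 right-steps and ((9-h)-3)/2 up-steps.
Sum over h with 2 ≤ h ≤ 6, h ≡ 0 (mod 2), 9-h ≡ 1 (mod 2):
h=2: C(9,2)·C(2,0)·C(7,2) = 36·1·21 = 756
h=4: C(9,4)·C(4,1)·C(5,1) = 126·4·5 = 2520
h=6: C(9,6)·C(6,2)·C(3,0) = 84·15·1 = 1260
Total favorable: 4536
Total paths: 4^9 = 262144
P = 4536/262144 = 567/32768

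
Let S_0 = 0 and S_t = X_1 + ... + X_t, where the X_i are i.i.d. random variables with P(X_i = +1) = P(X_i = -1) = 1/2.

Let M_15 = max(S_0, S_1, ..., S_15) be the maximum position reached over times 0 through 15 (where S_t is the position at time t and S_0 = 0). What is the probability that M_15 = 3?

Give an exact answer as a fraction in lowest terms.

Let M_15 = max(S_0,...,S_15). Use the reflection principle: for j ≥ 1, #{paths with M_15 ≥ j} = #{S_15 ≥ j} + #{S_15 ≥ j+1}.
By reflection, #{M_15 ≥ 3} = #{S_15 ≥ 3} + #{S_15 ≥ 4} = 9949 + 4944 = 14893.
#{M_15 ≥ 4} = #{S_15 ≥ 4} + #{S_15 ≥ 5} = 4944 + 4944 = 9888.
#{M_15 = 3} = 14893 - 9888 = 5005.
P(M_15 = 3) = 5005/32768 = 5005/32768

Answer: 5005/32768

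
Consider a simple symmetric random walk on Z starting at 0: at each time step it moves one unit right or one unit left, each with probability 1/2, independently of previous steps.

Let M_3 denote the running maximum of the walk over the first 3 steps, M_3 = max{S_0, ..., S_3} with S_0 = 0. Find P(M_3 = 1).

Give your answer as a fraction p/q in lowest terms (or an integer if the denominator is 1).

Answer: 3/8

Derivation:
Let M_3 = max(S_0,...,S_3). Use the reflection principle: for j ≥ 1, #{paths with M_3 ≥ j} = #{S_3 ≥ j} + #{S_3 ≥ j+1}.
By reflection, #{M_3 ≥ 1} = #{S_3 ≥ 1} + #{S_3 ≥ 2} = 4 + 1 = 5.
#{M_3 ≥ 2} = #{S_3 ≥ 2} + #{S_3 ≥ 3} = 1 + 1 = 2.
#{M_3 = 1} = 5 - 2 = 3.
P(M_3 = 1) = 3/8 = 3/8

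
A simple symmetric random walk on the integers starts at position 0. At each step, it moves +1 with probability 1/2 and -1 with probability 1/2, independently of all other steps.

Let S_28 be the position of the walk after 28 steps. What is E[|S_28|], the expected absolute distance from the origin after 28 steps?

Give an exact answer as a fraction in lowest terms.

Answer: 35102025/8388608

Derivation:
S_28 takes values m ≡ 0 (mod 2) with |m| ≤ 28; P(S_28=m) = C(28,(28+m)/2)/2^28.
Total paths: 2^28 = 268435456
Distribution: P(S=-28)=1/268435456, P(S=-26)=28/268435456, P(S=-24)=378/268435456, P(S=-22)=3276/268435456, P(S=-20)=20475/268435456, P(S=-18)=98280/268435456, P(S=-16)=376740/268435456, P(S=-14)=1184040/268435456, P(S=-12)=3108105/268435456, P(S=-10)=6906900/268435456, P(S=-8)=13123110/268435456, P(S=-6)=21474180/268435456, P(S=-4)=30421755/268435456, P(S=-2)=37442160/268435456, P(S=0)=40116600/268435456, P(S=2)=37442160/268435456, P(S=4)=30421755/268435456, P(S=6)=21474180/268435456, P(S=8)=13123110/268435456, P(S=10)=6906900/268435456, P(S=12)=3108105/268435456, P(S=14)=1184040/268435456, P(S=16)=376740/268435456, P(S=18)=98280/268435456, P(S=20)=20475/268435456, P(S=22)=3276/268435456, P(S=24)=378/268435456, P(S=26)=28/268435456, P(S=28)=1/268435456
E[|S_28|] = Σ_m |m|·P(S_28=m) = 1123264800/268435456 = 35102025/8388608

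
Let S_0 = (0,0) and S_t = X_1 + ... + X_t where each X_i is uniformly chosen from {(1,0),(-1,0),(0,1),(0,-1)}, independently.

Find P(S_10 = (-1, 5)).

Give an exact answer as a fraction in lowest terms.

Let h be the number of horizontal steps (so 10-h are vertical). To end at (-1,5) need (h-1)/2 right-steps and ((10-h)+5)/2 up-steps.
Sum over h with 1 ≤ h ≤ 5, h ≡ 1 (mod 2), 10-h ≡ 1 (mod 2):
h=1: C(10,1)·C(1,0)·C(9,7) = 10·1·36 = 360
h=3: C(10,3)·C(3,1)·C(7,6) = 120·3·7 = 2520
h=5: C(10,5)·C(5,2)·C(5,5) = 252·10·1 = 2520
Total favorable: 5400
Total paths: 4^10 = 1048576
P = 5400/1048576 = 675/131072

Answer: 675/131072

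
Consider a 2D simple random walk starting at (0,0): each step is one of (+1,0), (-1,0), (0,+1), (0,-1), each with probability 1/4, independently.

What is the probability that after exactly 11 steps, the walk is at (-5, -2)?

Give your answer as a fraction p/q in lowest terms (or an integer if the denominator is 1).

Answer: 9075/2097152

Derivation:
Let h be the number of horizontal steps (so 11-h are vertical). To end at (-5,-2) need (h-5)/2 right-steps and ((11-h)-2)/2 up-steps.
Sum over h with 5 ≤ h ≤ 9, h ≡ 1 (mod 2), 11-h ≡ 0 (mod 2):
h=5: C(11,5)·C(5,0)·C(6,2) = 462·1·15 = 6930
h=7: C(11,7)·C(7,1)·C(4,1) = 330·7·4 = 9240
h=9: C(11,9)·C(9,2)·C(2,0) = 55·36·1 = 1980
Total favorable: 18150
Total paths: 4^11 = 4194304
P = 18150/4194304 = 9075/2097152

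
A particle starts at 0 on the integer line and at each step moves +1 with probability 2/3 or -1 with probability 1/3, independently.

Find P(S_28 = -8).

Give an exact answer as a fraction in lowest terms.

Answer: 4479354880/7625597484987

Derivation:
To reach position -8 after 28 steps: need 10 steps of +1 and 18 steps of -1.
Number of such sequences: C(28,10) = 13123110
Each has probability (2/3)^10 · (1/3)^18 = 1024/22876792454961
P = 13123110 · 1024/22876792454961 = 4479354880/7625597484987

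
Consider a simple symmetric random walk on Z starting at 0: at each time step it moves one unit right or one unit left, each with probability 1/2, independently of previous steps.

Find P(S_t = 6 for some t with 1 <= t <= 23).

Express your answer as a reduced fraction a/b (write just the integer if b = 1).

Answer: 440485/2097152

Derivation:
Count via complement. Let g(t,s) = #length-t paths at position s with S_1..S_t all ≠ 6.
g(t,s) = g(t-1,s-1) + g(t-1,s+1) for s ≠ 6; g(t,6) = 0.
t=0: g(0,0)=1
t=1: g(1,-1)=1 g(1,1)=1
t=2: g(2,-2)=1 g(2,0)=2 g(2,2)=1
t=3: g(3,-3)=1 g(3,-1)=3 g(3,1)=3 g(3,3)=1
t=4: g(4,-4)=1 g(4,-2)=4 g(4,0)=6 g(4,2)=4 g(4,4)=1
t=5: g(5,-5)=1 g(5,-3)=5 g(5,-1)=10 g(5,1)=10 g(5,3)=5 g(5,5)=1
t=6: g(6,-6)=1 g(6,-4)=6 g(6,-2)=15 g(6,0)=20 g(6,2)=15 g(6,4)=6
t=7: g(7,-7)=1 g(7,-5)=7 g(7,-3)=21 g(7,-1)=35 g(7,1)=35 g(7,3)=21 g(7,5)=6
t=8: g(8,-8)=1 g(8,-6)=8 g(8,-4)=28 g(8,-2)=56 g(8,0)=70 g(8,2)=56 g(8,4)=27
t=9: g(9,-9)=1 g(9,-7)=9 g(9,-5)=36 g(9,-3)=84 g(9,-1)=126 g(9,1)=126 g(9,3)=83 g(9,5)=27
t=10: g(10,-10)=1 g(10,-8)=10 g(10,-6)=45 g(10,-4)=120 g(10,-2)=210 g(10,0)=252 g(10,2)=209 g(10,4)=110
t=11: g(11,-11)=1 g(11,-9)=11 g(11,-7)=55 g(11,-5)=165 g(11,-3)=330 g(11,-1)=462 g(11,1)=461 g(11,3)=319 g(11,5)=110
t=12: g(12,-12)=1 g(12,-10)=12 g(12,-8)=66 g(12,-6)=220 g(12,-4)=495 g(12,-2)=792 g(12,0)=923 g(12,2)=780 g(12,4)=429
t=13: g(13,-13)=1 g(13,-11)=13 g(13,-9)=78 g(13,-7)=286 g(13,-5)=715 g(13,-3)=1287 g(13,-1)=1715 g(13,1)=1703 g(13,3)=1209 g(13,5)=429
t=14: g(14,-14)=1 g(14,-12)=14 g(14,-10)=91 g(14,-8)=364 g(14,-6)=1001 g(14,-4)=2002 g(14,-2)=3002 g(14,0)=3418 g(14,2)=2912 g(14,4)=1638
t=15: g(15,-15)=1 g(15,-13)=15 g(15,-11)=105 g(15,-9)=455 g(15,-7)=1365 g(15,-5)=3003 g(15,-3)=5004 g(15,-1)=6420 g(15,1)=6330 g(15,3)=4550 g(15,5)=1638
t=16: g(16,-16)=1 g(16,-14)=16 g(16,-12)=120 g(16,-10)=560 g(16,-8)=1820 g(16,-6)=4368 g(16,-4)=8007 g(16,-2)=11424 g(16,0)=12750 g(16,2)=10880 g(16,4)=6188
t=17: g(17,-17)=1 g(17,-15)=17 g(17,-13)=136 g(17,-11)=680 g(17,-9)=2380 g(17,-7)=6188 g(17,-5)=12375 g(17,-3)=19431 g(17,-1)=24174 g(17,1)=23630 g(17,3)=17068 g(17,5)=6188
t=18: g(18,-18)=1 g(18,-16)=18 g(18,-14)=153 g(18,-12)=816 g(18,-10)=3060 g(18,-8)=8568 g(18,-6)=18563 g(18,-4)=31806 g(18,-2)=43605 g(18,0)=47804 g(18,2)=40698 g(18,4)=23256
t=19: g(19,-19)=1 g(19,-17)=19 g(19,-15)=171 g(19,-13)=969 g(19,-11)=3876 g(19,-9)=11628 g(19,-7)=27131 g(19,-5)=50369 g(19,-3)=75411 g(19,-1)=91409 g(19,1)=88502 g(19,3)=63954 g(19,5)=23256
t=20: g(20,-20)=1 g(20,-18)=20 g(20,-16)=190 g(20,-14)=1140 g(20,-12)=4845 g(20,-10)=15504 g(20,-8)=38759 g(20,-6)=77500 g(20,-4)=125780 g(20,-2)=166820 g(20,0)=179911 g(20,2)=152456 g(20,4)=87210
t=21: g(21,-21)=1 g(21,-19)=21 g(21,-17)=210 g(21,-15)=1330 g(21,-13)=5985 g(21,-11)=20349 g(21,-9)=54263 g(21,-7)=116259 g(21,-5)=203280 g(21,-3)=292600 g(21,-1)=346731 g(21,1)=332367 g(21,3)=239666 g(21,5)=87210
t=22: g(22,-22)=1 g(22,-20)=22 g(22,-18)=231 g(22,-16)=1540 g(22,-14)=7315 g(22,-12)=26334 g(22,-10)=74612 g(22,-8)=170522 g(22,-6)=319539 g(22,-4)=495880 g(22,-2)=639331 g(22,0)=679098 g(22,2)=572033 g(22,4)=326876
t=23: g(23,-23)=1 g(23,-21)=23 g(23,-19)=253 g(23,-17)=1771 g(23,-15)=8855 g(23,-13)=33649 g(23,-11)=100946 g(23,-9)=245134 g(23,-7)=490061 g(23,-5)=815419 g(23,-3)=1135211 g(23,-1)=1318429 g(23,1)=1251131 g(23,3)=898909 g(23,5)=326876
Paths never hitting 6: Σ_s g(23,s) = 6626668
Paths hitting 6: 2^23 - 6626668 = 1761940
P = 1761940/8388608 = 440485/2097152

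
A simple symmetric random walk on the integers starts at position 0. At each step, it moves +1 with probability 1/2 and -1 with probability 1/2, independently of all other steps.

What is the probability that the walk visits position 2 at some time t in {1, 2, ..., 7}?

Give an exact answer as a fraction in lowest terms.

Count via complement. Let g(t,s) = #length-t paths at position s with S_1..S_t all ≠ 2.
g(t,s) = g(t-1,s-1) + g(t-1,s+1) for s ≠ 2; g(t,2) = 0.
t=0: g(0,0)=1
t=1: g(1,-1)=1 g(1,1)=1
t=2: g(2,-2)=1 g(2,0)=2
t=3: g(3,-3)=1 g(3,-1)=3 g(3,1)=2
t=4: g(4,-4)=1 g(4,-2)=4 g(4,0)=5
t=5: g(5,-5)=1 g(5,-3)=5 g(5,-1)=9 g(5,1)=5
t=6: g(6,-6)=1 g(6,-4)=6 g(6,-2)=14 g(6,0)=14
t=7: g(7,-7)=1 g(7,-5)=7 g(7,-3)=20 g(7,-1)=28 g(7,1)=14
Paths never hitting 2: Σ_s g(7,s) = 70
Paths hitting 2: 2^7 - 70 = 58
P = 58/128 = 29/64

Answer: 29/64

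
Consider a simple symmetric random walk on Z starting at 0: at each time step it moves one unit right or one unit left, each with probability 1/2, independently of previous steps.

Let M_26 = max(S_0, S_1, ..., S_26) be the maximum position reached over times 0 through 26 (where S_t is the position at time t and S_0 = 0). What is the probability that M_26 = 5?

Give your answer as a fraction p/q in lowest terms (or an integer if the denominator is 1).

Let M_26 = max(S_0,...,S_26). Use the reflection principle: for j ≥ 1, #{paths with M_26 ≥ j} = #{S_26 ≥ j} + #{S_26 ≥ j+1}.
By reflection, #{M_26 ≥ 5} = #{S_26 ≥ 5} + #{S_26 ≥ 6} = 10970272 + 10970272 = 21940544.
#{M_26 ≥ 6} = #{S_26 ≥ 6} + #{S_26 ≥ 7} = 10970272 + 5658537 = 16628809.
#{M_26 = 5} = 21940544 - 16628809 = 5311735.
P(M_26 = 5) = 5311735/67108864 = 5311735/67108864

Answer: 5311735/67108864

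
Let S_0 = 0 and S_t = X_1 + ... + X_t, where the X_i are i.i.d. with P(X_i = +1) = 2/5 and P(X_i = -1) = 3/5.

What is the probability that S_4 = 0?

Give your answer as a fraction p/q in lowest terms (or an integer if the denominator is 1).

To be at 0 after 4 steps: need exactly 2 steps of +1 and 2 of -1.
Number of such sequences: C(4,2) = 6
Each has probability (2/5)^2 · (3/5)^2 = 36/625
P = 6 · 36/625 = 216/625

Answer: 216/625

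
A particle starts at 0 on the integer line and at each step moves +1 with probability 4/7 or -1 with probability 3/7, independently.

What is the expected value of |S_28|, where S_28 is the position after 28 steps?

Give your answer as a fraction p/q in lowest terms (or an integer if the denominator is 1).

S_28 takes values m ≡ 0 (mod 2) with |m| ≤ 28; P(S_28=m) = C(28,(28+m)/2) · (4/7)^((28+m)/2) · (3/7)^((28-m)/2).
Distribution: P(S=-28)=22876792454961/459986536544739960976801, P(S=-26)=122009559759792/65712362363534280139543, P(S=-24)=2196172075676256/65712362363534280139543, P(S=-22)=25377988430036736/65712362363534280139543, P(S=-20)=211483236916972800/65712362363534280139543, P(S=-18)=1353492716268625920/65712362363534280139543, P(S=-16)=6917851660928532480/65712362363534280139543, P(S=-14)=202923648720570286080/459986536544739960976801, P(S=-12)=101461824360285143040/65712362363534280139543, P(S=-10)=300627627734178201600/65712362363534280139543, P(S=-8)=761589990259918110720/65712362363534280139543, P(S=-6)=1661650887839821332480/65712362363534280139543, P(S=-4)=3138673899252995850240/65712362363534280139543, P(S=-2)=5150644347492095754240/65712362363534280139543, P(S=0)=51506443474920957542400/459986536544739960976801, P(S=2)=9156701062208170229760/65712362363534280139543, P(S=4)=9919759484058851082240/65712362363534280139543, P(S=6)=9336244220290683371520/65712362363534280139543, P(S=8)=7607310105422038302720/65712362363534280139543, P(S=10)=5338463231875114598400/65712362363534280139543, P(S=12)=3203077939125068759040/65712362363534280139543, P(S=14)=11388721561333577809920/459986536544739960976801, P(S=16)=690225549171731988480/65712362363534280139543, P(S=18)=240078451885819822080/65712362363534280139543, P(S=20)=66688458857172172800/65712362363534280139543, P(S=22)=14226871222863396864/65712362363534280139543, P(S=24)=2188749418902061056/65712362363534280139543, P(S=26)=216172782113783808/65712362363534280139543, P(S=28)=72057594037927936/459986536544739960976801
E[|S_28|] = Σ_m |m|·P(S_28=m) = 350225784366252768457636/65712362363534280139543

Answer: 350225784366252768457636/65712362363534280139543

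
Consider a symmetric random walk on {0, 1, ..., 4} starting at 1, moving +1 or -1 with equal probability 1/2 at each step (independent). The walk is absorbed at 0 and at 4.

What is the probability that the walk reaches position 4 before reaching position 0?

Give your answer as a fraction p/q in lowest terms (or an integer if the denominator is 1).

Symmetric walk (p = 1/2): the harmonic-function argument gives P(hit 4 before 0 | start at 1) = a/N.
P = 1/4 = 1/4

Answer: 1/4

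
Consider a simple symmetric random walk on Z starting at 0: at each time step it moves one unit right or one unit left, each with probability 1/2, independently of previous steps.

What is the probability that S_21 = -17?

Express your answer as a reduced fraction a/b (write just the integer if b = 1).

Answer: 105/1048576

Derivation:
To reach position -17 after 21 steps: need 2 steps of +1 and 19 of -1.
Favorable paths: C(21,2) = 210
Total paths: 2^21 = 2097152
P = 210/2097152 = 105/1048576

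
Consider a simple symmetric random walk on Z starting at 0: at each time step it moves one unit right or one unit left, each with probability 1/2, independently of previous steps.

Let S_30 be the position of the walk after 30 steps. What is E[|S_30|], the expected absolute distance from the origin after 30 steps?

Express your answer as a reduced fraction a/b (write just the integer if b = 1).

S_30 takes values m ≡ 0 (mod 2) with |m| ≤ 30; P(S_30=m) = C(30,(30+m)/2)/2^30.
Total paths: 2^30 = 1073741824
Distribution: P(S=-30)=1/1073741824, P(S=-28)=30/1073741824, P(S=-26)=435/1073741824, P(S=-24)=4060/1073741824, P(S=-22)=27405/1073741824, P(S=-20)=142506/1073741824, P(S=-18)=593775/1073741824, P(S=-16)=2035800/1073741824, P(S=-14)=5852925/1073741824, P(S=-12)=14307150/1073741824, P(S=-10)=30045015/1073741824, P(S=-8)=54627300/1073741824, P(S=-6)=86493225/1073741824, P(S=-4)=119759850/1073741824, P(S=-2)=145422675/1073741824, P(S=0)=155117520/1073741824, P(S=2)=145422675/1073741824, P(S=4)=119759850/1073741824, P(S=6)=86493225/1073741824, P(S=8)=54627300/1073741824, P(S=10)=30045015/1073741824, P(S=12)=14307150/1073741824, P(S=14)=5852925/1073741824, P(S=16)=2035800/1073741824, P(S=18)=593775/1073741824, P(S=20)=142506/1073741824, P(S=22)=27405/1073741824, P(S=24)=4060/1073741824, P(S=26)=435/1073741824, P(S=28)=30/1073741824, P(S=30)=1/1073741824
E[|S_30|] = Σ_m |m|·P(S_30=m) = 4653525600/1073741824 = 145422675/33554432

Answer: 145422675/33554432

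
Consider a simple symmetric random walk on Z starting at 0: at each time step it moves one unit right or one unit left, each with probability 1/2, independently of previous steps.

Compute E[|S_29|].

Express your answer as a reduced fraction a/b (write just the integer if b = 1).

S_29 takes values m ≡ 1 (mod 2) with |m| ≤ 29; P(S_29=m) = C(29,(29+m)/2)/2^29.
Total paths: 2^29 = 536870912
Distribution: P(S=-29)=1/536870912, P(S=-27)=29/536870912, P(S=-25)=406/536870912, P(S=-23)=3654/536870912, P(S=-21)=23751/536870912, P(S=-19)=118755/536870912, P(S=-17)=475020/536870912, P(S=-15)=1560780/536870912, P(S=-13)=4292145/536870912, P(S=-11)=10015005/536870912, P(S=-9)=20030010/536870912, P(S=-7)=34597290/536870912, P(S=-5)=51895935/536870912, P(S=-3)=67863915/536870912, P(S=-1)=77558760/536870912, P(S=1)=77558760/536870912, P(S=3)=67863915/536870912, P(S=5)=51895935/536870912, P(S=7)=34597290/536870912, P(S=9)=20030010/536870912, P(S=11)=10015005/536870912, P(S=13)=4292145/536870912, P(S=15)=1560780/536870912, P(S=17)=475020/536870912, P(S=19)=118755/536870912, P(S=21)=23751/536870912, P(S=23)=3654/536870912, P(S=25)=406/536870912, P(S=27)=29/536870912, P(S=29)=1/536870912
E[|S_29|] = Σ_m |m|·P(S_29=m) = 2326762800/536870912 = 145422675/33554432

Answer: 145422675/33554432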